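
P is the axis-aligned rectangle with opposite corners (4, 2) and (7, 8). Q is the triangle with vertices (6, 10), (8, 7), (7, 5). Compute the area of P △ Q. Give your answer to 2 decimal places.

19.70

|P| = 18, |Q| = 3.5, |P∩Q| = 0.9.
|P △ Q| = |P| + |Q| − 2·|P∩Q| = 18 + 3.5 − 1.8 = 19.70.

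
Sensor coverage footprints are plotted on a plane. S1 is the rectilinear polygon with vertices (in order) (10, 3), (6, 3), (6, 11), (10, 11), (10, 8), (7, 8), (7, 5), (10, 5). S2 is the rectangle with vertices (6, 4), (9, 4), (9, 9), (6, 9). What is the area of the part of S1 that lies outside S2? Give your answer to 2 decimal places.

|S1| = 23, |S1∩S2| = 9.
|S1 ∖ S2| = |S1| − |S1∩S2| = 23 − 9 = 14.00.

14.00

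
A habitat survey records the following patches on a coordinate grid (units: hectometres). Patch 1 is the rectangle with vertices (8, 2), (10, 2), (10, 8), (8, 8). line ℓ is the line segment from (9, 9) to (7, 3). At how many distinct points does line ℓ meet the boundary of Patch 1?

2

The segment meets the boundary at (8,6), (8.667,8).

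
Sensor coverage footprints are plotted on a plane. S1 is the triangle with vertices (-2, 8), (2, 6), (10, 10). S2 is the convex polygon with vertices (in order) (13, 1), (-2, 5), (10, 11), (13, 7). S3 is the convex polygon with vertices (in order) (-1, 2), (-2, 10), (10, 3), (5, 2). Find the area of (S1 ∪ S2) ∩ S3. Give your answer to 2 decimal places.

28.32

The region (S1 ∪ S2) ∩ S3 is the polygon with vertices (0.667,8.444), (10,3), (7.429,2.486), (-1.353,4.828), (-1.412,5.294), (1,6.5), (-1.733,7.867), (-1.755,8.041).
By the shoelace formula its area is 28.32.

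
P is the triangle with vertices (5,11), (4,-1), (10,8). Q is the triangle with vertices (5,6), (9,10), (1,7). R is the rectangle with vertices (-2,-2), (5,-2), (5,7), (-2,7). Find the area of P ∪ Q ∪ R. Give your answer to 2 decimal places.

By inclusion–exclusion:
Individual areas: |P| = 31.5, |Q| = 10, |R| = 63.
|P∩Q| = 5.359.
|P∩R| = 4.5833.
|Q∩R| = 2.
|P∩Q∩R| = 0.3537.
|P ∪ Q ∪ R| = 104.5 − 11.9423 + 0.3537 = 92.91.

92.91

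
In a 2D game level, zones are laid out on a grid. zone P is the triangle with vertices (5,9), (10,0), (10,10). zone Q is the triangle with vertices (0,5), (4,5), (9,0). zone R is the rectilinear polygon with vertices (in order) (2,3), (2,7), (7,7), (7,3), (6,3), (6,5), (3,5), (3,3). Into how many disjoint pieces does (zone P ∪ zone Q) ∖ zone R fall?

3

(zone P ∪ zone Q) ∖ zone R splits into 3 disjoint pieces (area 24.2889, area 7.5, area 1.1111).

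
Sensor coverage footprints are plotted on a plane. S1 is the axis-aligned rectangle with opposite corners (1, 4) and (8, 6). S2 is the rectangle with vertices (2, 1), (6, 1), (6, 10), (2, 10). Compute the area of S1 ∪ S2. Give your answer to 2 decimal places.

By inclusion–exclusion:
Individual areas: |S1| = 14, |S2| = 36.
|S1∩S2|: x∈[2,6], y∈[4,6] → 4·2 = 8.
|S1 ∪ S2| = 50 − 8 = 42.00.

42.00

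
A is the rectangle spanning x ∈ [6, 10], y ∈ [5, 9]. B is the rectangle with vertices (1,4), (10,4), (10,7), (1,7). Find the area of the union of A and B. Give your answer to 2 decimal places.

By inclusion–exclusion:
Individual areas: |A| = 16, |B| = 27.
|A∩B|: x∈[6,10], y∈[5,7] → 4·2 = 8.
|A ∪ B| = 43 − 8 = 35.00.

35.00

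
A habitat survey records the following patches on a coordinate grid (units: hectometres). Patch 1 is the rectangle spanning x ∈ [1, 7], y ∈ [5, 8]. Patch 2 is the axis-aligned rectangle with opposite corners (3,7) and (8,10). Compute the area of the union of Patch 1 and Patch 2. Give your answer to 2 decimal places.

By inclusion–exclusion:
Individual areas: |Patch 1| = 18, |Patch 2| = 15.
|Patch 1∩Patch 2|: x∈[3,7], y∈[7,8] → 4·1 = 4.
|Patch 1 ∪ Patch 2| = 33 − 4 = 29.00.

29.00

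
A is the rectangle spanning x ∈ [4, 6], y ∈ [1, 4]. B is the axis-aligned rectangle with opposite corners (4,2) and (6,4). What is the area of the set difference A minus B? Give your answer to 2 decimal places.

2.00

|A∩B|: x∈[4,6], y∈[2,4] → 2·2 = 4.
|A| = 6.
|A ∖ B| = |A| − |A∩B| = 6 − 4 = 2.00.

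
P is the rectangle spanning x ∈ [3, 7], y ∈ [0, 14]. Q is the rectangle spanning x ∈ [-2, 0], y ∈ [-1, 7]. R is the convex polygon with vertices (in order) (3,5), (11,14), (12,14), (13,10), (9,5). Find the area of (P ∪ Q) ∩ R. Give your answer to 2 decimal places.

9.00

The region (P ∪ Q) ∩ R is the polygon with vertices (7,5), (3,5), (7,9.5).
By the shoelace formula its area is 9.00.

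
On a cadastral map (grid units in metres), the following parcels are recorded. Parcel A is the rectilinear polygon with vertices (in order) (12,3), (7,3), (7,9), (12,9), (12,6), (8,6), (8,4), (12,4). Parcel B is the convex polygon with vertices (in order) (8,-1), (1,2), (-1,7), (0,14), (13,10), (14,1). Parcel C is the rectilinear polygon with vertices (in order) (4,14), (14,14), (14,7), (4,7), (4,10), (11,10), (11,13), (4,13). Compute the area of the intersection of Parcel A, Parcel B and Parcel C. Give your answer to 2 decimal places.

10.00

The intersection is the polygon with vertices (7,9), (12,9), (12,7), (7,7).
By the shoelace formula its area is 10.00.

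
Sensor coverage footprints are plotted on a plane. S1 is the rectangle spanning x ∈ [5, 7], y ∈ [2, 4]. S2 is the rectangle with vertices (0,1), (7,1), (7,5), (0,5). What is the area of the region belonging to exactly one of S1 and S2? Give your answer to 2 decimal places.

|S1∩S2|: x∈[5,7], y∈[2,4] → 2·2 = 4.
|S1 △ S2| = |S1| + |S2| − 2·|S1∩S2| = 4 + 28 − 8 = 24.00.

24.00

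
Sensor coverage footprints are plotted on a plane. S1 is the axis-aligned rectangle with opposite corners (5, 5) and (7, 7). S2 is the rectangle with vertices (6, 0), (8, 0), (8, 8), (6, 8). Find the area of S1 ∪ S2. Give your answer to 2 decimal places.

By inclusion–exclusion:
Individual areas: |S1| = 4, |S2| = 16.
|S1∩S2|: x∈[6,7], y∈[5,7] → 1·2 = 2.
|S1 ∪ S2| = 20 − 2 = 18.00.

18.00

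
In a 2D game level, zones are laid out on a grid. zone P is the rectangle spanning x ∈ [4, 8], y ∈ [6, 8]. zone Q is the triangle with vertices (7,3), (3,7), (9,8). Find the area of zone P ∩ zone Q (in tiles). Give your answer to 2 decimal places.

The intersection is the polygon with vertices (8,6), (4,6), (4,7.167), (8,7.833).
By the shoelace formula its area is 6.00.

6.00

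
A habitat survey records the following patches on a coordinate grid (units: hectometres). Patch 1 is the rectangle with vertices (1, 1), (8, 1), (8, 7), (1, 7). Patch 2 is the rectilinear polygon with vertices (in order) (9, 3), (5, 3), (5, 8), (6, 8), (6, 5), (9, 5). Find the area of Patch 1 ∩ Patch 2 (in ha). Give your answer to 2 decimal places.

8.00

The intersection is the polygon with vertices (8,3), (5,3), (5,7), (6,7), (6,5), (8,5).
By the shoelace formula its area is 8.00.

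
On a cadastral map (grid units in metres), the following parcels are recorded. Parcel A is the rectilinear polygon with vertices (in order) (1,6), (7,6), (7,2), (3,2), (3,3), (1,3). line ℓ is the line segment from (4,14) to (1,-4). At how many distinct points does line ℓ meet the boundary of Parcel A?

2

The segment meets the boundary at (2.167,3), (2.667,6).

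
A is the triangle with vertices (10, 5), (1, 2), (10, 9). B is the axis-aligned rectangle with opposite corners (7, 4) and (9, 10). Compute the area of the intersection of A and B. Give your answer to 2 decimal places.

6.22

The intersection is the polygon with vertices (7,4), (7,6.667), (9,8.222), (9,4.667).
By the shoelace formula its area is 6.22.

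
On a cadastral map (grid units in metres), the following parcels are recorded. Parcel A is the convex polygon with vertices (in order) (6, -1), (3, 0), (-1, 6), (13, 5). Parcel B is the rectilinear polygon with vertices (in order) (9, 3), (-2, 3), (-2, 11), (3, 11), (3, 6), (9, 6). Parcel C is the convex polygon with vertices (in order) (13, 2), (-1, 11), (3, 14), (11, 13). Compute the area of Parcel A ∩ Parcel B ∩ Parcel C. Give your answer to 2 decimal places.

The intersection is the polygon with vertices (9,5.286), (9,4.571), (7.75,5.375).
By the shoelace formula its area is 0.45.

0.45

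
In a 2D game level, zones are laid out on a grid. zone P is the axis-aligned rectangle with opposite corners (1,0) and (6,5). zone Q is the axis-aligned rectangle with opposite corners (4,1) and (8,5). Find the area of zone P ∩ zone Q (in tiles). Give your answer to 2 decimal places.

|zone P∩zone Q|: x∈[4,6], y∈[1,5] → 2·4 = 8.

8.00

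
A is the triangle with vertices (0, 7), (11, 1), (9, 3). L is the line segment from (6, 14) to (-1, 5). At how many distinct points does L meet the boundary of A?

2

The segment meets the boundary at (0.39,6.787), (0.413,6.817).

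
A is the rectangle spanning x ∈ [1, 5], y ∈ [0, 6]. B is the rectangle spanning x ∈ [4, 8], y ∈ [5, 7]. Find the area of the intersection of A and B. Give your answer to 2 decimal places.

1.00

|A∩B|: x∈[4,5], y∈[5,6] → 1·1 = 1.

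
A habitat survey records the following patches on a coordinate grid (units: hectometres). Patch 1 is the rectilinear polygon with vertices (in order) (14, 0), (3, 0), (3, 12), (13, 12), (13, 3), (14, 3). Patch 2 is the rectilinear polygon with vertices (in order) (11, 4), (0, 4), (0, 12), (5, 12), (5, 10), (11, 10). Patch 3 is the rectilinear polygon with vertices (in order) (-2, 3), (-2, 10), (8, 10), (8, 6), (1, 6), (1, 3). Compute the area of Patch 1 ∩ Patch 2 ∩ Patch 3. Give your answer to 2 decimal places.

20.00

The intersection is the polygon with vertices (8,10), (8,6), (3,6), (3,10), (5,10).
By the shoelace formula its area is 20.00.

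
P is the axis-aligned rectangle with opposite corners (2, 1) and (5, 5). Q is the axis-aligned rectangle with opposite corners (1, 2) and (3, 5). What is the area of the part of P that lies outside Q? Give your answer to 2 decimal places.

9.00

|P∩Q|: x∈[2,3], y∈[2,5] → 1·3 = 3.
|P| = 12.
|P ∖ Q| = |P| − |P∩Q| = 12 − 3 = 9.00.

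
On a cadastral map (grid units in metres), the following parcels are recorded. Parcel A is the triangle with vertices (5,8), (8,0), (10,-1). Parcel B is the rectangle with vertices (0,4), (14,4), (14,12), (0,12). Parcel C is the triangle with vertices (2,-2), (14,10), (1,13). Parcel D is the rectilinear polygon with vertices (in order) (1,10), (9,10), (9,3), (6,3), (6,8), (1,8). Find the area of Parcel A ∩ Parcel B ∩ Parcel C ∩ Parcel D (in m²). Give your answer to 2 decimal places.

1.01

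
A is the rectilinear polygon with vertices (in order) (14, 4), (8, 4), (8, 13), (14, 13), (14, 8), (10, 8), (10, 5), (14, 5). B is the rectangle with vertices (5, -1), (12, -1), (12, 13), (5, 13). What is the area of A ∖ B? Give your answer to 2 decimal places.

12.00

|A| = 42, |A∩B| = 30.
|A ∖ B| = |A| − |A∩B| = 42 − 30 = 12.00.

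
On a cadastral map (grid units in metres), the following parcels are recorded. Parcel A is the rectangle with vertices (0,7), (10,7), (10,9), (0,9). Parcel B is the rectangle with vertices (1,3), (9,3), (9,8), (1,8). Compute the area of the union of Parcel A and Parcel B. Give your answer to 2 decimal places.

52.00

By inclusion–exclusion:
Individual areas: |Parcel A| = 20, |Parcel B| = 40.
|Parcel A∩Parcel B|: x∈[1,9], y∈[7,8] → 8·1 = 8.
|Parcel A ∪ Parcel B| = 60 − 8 = 52.00.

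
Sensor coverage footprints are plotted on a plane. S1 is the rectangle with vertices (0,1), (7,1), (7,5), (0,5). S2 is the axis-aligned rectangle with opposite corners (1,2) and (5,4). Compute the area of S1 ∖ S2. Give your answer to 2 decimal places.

|S1∩S2|: x∈[1,5], y∈[2,4] → 4·2 = 8.
|S1| = 28.
|S1 ∖ S2| = |S1| − |S1∩S2| = 28 − 8 = 20.00.

20.00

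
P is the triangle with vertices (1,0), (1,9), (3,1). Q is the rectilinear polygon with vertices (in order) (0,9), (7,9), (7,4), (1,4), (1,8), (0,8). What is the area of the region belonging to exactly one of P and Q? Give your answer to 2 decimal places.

33.75

|P| = 9, |Q| = 31, |P∩Q| = 3.125.
|P △ Q| = |P| + |Q| − 2·|P∩Q| = 9 + 31 − 6.25 = 33.75.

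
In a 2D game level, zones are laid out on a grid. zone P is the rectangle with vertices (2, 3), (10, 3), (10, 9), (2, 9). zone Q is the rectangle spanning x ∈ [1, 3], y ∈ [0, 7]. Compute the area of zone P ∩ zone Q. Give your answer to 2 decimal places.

|zone P∩zone Q|: x∈[2,3], y∈[3,7] → 1·4 = 4.

4.00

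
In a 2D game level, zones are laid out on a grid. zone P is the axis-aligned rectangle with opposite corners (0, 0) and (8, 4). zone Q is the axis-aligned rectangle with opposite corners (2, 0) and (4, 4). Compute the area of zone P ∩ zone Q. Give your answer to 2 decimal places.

8.00

|zone P∩zone Q|: x∈[2,4], y∈[0,4] → 2·4 = 8.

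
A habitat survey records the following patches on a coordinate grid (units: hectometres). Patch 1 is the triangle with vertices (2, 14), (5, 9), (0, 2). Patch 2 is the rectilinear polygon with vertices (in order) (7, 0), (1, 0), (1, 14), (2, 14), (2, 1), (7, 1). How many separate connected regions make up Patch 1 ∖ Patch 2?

Patch 1 ∖ Patch 2 splits into 2 disjoint pieces (area 13.8, area 2.3).

2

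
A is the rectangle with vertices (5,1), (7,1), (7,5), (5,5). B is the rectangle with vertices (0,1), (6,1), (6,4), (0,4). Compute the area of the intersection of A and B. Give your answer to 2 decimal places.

|A∩B|: x∈[5,6], y∈[1,4] → 1·3 = 3.

3.00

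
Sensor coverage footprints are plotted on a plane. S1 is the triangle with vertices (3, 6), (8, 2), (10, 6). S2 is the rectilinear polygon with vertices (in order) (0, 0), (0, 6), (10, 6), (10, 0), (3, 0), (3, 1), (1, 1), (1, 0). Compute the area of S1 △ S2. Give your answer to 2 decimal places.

44.00

|S1| = 14, |S2| = 58, |S1∩S2| = 14.
|S1 △ S2| = |S1| + |S2| − 2·|S1∩S2| = 14 + 58 − 28 = 44.00.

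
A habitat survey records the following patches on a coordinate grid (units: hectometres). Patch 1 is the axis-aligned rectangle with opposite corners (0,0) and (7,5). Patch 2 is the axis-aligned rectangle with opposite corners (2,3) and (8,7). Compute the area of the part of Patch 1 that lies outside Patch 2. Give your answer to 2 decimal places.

|Patch 1∩Patch 2|: x∈[2,7], y∈[3,5] → 5·2 = 10.
|Patch 1| = 35.
|Patch 1 ∖ Patch 2| = |Patch 1| − |Patch 1∩Patch 2| = 35 − 10 = 25.00.

25.00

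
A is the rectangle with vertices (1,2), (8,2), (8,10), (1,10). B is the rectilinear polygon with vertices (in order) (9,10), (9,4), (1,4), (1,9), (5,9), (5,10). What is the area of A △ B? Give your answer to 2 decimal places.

|A| = 56, |B| = 44, |A∩B| = 38.
|A △ B| = |A| + |B| − 2·|A∩B| = 56 + 44 − 76 = 24.00.

24.00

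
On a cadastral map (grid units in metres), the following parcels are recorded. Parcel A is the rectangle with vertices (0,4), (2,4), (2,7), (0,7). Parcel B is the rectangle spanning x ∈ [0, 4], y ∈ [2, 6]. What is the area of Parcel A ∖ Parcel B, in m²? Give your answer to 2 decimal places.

|Parcel A∩Parcel B|: x∈[0,2], y∈[4,6] → 2·2 = 4.
|Parcel A| = 6.
|Parcel A ∖ Parcel B| = |Parcel A| − |Parcel A∩Parcel B| = 6 − 4 = 2.00.

2.00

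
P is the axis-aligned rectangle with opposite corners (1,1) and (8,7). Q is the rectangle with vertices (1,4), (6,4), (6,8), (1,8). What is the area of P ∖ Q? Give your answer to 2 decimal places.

27.00

|P∩Q|: x∈[1,6], y∈[4,7] → 5·3 = 15.
|P| = 42.
|P ∖ Q| = |P| − |P∩Q| = 42 − 15 = 27.00.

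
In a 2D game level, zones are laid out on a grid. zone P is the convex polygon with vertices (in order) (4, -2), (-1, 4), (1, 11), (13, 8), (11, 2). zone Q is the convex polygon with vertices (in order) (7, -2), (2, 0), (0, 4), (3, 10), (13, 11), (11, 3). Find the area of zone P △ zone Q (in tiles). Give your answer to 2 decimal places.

|zone P| = 114, |zone Q| = 111, |zone P∩zone Q| = 95.3237.
|zone P △ zone Q| = |zone P| + |zone Q| − 2·|zone P∩zone Q| = 114 + 111 − 190.6473 = 34.35.

34.35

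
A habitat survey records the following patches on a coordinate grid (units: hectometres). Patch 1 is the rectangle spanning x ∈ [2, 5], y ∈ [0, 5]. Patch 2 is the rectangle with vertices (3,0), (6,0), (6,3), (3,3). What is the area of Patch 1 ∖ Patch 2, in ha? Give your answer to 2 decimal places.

9.00

|Patch 1∩Patch 2|: x∈[3,5], y∈[0,3] → 2·3 = 6.
|Patch 1| = 15.
|Patch 1 ∖ Patch 2| = |Patch 1| − |Patch 1∩Patch 2| = 15 − 6 = 9.00.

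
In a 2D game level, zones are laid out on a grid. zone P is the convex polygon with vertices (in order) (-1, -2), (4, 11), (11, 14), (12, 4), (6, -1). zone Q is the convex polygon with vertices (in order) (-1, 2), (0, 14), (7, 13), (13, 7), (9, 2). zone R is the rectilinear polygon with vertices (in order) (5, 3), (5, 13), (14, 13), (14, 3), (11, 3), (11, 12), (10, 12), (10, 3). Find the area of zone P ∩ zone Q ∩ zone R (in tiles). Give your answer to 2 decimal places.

45.63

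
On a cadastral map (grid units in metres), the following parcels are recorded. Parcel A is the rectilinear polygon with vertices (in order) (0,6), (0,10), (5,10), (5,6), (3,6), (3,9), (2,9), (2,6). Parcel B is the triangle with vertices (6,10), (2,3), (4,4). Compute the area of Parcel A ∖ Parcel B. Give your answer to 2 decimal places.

15.72

|Parcel A| = 17, |Parcel A∩Parcel B| = 1.2798.
|Parcel A ∖ Parcel B| = |Parcel A| − |Parcel A∩Parcel B| = 17 − 1.2798 = 15.72.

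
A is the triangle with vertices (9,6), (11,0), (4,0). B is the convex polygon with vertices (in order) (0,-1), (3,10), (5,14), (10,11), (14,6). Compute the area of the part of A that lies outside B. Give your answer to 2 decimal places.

|A| = 21, |A∩B| = 5.3571.
|A ∖ B| = |A| − |A∩B| = 21 − 5.3571 = 15.64.

15.64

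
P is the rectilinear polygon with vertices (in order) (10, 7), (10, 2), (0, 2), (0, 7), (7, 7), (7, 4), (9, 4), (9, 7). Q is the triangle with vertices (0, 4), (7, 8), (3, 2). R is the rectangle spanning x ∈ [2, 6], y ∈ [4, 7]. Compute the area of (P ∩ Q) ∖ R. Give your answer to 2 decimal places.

5.56

|P ∩ Q| = 12.4583.
|(P ∩ Q) ∩ R| = 6.8988.
|(P ∩ Q) ∖ R| = 12.4583 − 6.8988 = 5.56.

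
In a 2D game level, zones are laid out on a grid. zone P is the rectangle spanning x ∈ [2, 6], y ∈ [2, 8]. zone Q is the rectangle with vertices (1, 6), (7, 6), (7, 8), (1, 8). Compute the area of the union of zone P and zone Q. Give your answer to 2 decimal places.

By inclusion–exclusion:
Individual areas: |zone P| = 24, |zone Q| = 12.
|zone P∩zone Q|: x∈[2,6], y∈[6,8] → 4·2 = 8.
|zone P ∪ zone Q| = 36 − 8 = 28.00.

28.00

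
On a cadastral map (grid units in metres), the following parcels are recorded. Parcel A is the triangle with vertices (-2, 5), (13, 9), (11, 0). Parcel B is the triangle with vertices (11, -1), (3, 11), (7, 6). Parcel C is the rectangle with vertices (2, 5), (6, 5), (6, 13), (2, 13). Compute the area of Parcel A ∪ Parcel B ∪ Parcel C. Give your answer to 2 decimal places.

By inclusion–exclusion:
Individual areas: |Parcel A| = 63.5, |Parcel B| = 4, |Parcel C| = 32.
|Parcel A∩Parcel B| = 2.902.
|Parcel A∩Parcel C| = 6.4.
|Parcel B∩Parcel C| = 1.125.
|Parcel A∩Parcel B∩Parcel C| = 0.1135.
|Parcel A ∪ Parcel B ∪ Parcel C| = 99.5 − 10.427 + 0.1135 = 89.19.

89.19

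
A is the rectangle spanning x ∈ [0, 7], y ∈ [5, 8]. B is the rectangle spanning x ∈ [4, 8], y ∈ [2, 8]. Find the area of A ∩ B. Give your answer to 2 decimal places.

9.00

|A∩B|: x∈[4,7], y∈[5,8] → 3·3 = 9.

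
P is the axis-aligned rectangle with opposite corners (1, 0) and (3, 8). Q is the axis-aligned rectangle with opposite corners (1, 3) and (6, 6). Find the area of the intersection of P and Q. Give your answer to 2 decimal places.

|P∩Q|: x∈[1,3], y∈[3,6] → 2·3 = 6.

6.00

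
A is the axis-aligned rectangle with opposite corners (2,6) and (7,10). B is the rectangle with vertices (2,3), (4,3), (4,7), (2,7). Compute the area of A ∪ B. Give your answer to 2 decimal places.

26.00

By inclusion–exclusion:
Individual areas: |A| = 20, |B| = 8.
|A∩B|: x∈[2,4], y∈[6,7] → 2·1 = 2.
|A ∪ B| = 28 − 2 = 26.00.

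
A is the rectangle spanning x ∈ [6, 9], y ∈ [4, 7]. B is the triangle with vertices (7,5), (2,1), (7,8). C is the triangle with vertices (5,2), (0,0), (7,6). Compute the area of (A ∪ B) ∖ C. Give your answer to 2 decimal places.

10.74

|A ∪ B| = 14.1571.
|(A ∪ B) ∩ C| = 3.4158.
|(A ∪ B) ∖ C| = 14.1571 − 3.4158 = 10.74.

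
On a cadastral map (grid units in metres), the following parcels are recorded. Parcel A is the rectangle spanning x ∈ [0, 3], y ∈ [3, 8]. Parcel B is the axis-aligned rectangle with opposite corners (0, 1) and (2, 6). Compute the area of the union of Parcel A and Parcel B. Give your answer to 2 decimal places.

19.00

By inclusion–exclusion:
Individual areas: |Parcel A| = 15, |Parcel B| = 10.
|Parcel A∩Parcel B|: x∈[0,2], y∈[3,6] → 2·3 = 6.
|Parcel A ∪ Parcel B| = 25 − 6 = 19.00.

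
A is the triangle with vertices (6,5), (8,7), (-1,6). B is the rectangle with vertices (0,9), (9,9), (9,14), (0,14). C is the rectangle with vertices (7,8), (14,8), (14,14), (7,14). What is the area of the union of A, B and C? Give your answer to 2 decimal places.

85.00

By inclusion–exclusion:
Individual areas: |A| = 8, |B| = 45, |C| = 42.
|A∩B| = 0.
|A∩C| = 0.
|B∩C|: x∈[7,9], y∈[9,14] → 2·5 = 10.
|A∩B∩C| = 0.
|A ∪ B ∪ C| = 95 − 10 + 0 = 85.00.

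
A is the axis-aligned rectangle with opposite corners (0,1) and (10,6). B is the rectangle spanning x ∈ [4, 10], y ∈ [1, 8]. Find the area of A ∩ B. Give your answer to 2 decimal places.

30.00

|A∩B|: x∈[4,10], y∈[1,6] → 6·5 = 30.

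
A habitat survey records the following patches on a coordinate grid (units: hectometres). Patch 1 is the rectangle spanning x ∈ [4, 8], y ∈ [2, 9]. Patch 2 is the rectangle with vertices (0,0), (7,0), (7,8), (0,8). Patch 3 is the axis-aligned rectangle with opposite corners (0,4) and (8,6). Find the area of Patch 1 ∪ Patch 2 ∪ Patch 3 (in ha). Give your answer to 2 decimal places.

66.00

By inclusion–exclusion:
Individual areas: |Patch 1| = 28, |Patch 2| = 56, |Patch 3| = 16.
|Patch 1∩Patch 2|: x∈[4,7], y∈[2,8] → 3·6 = 18.
|Patch 1∩Patch 3|: x∈[4,8], y∈[4,6] → 4·2 = 8.
|Patch 2∩Patch 3|: x∈[0,7], y∈[4,6] → 7·2 = 14.
|Patch 1∩Patch 2∩Patch 3| = 6.
|Patch 1 ∪ Patch 2 ∪ Patch 3| = 100 − 40 + 6 = 66.00.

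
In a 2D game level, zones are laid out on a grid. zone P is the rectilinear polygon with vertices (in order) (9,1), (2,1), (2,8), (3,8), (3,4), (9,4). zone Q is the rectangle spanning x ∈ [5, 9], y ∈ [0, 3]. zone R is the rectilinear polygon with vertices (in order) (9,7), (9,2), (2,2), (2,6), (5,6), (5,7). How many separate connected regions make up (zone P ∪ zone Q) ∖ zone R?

2

(zone P ∪ zone Q) ∖ zone R splits into 2 disjoint pieces (area 11, area 2).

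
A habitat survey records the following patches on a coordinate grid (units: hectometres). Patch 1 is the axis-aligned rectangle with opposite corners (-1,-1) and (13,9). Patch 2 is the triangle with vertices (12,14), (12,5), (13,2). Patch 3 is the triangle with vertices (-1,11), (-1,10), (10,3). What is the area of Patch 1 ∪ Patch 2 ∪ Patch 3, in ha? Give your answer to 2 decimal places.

143.01

By inclusion–exclusion:
Individual areas: |Patch 1| = 140, |Patch 2| = 4.5, |Patch 3| = 5.5.
|Patch 1∩Patch 2| = 3.4583.
|Patch 1∩Patch 3| = 3.5357.
|Patch 2∩Patch 3| = 0.
|Patch 1∩Patch 2∩Patch 3| = 0.
|Patch 1 ∪ Patch 2 ∪ Patch 3| = 150 − 6.994 + 0 = 143.01.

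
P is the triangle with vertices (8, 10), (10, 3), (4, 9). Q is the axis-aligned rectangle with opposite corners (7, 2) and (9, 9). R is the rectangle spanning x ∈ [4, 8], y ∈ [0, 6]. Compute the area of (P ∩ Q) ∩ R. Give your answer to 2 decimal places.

The region (P ∩ Q) ∩ R is the polygon with vertices (7,6), (8,6), (8,5).
By the shoelace formula its area is 0.50.

0.50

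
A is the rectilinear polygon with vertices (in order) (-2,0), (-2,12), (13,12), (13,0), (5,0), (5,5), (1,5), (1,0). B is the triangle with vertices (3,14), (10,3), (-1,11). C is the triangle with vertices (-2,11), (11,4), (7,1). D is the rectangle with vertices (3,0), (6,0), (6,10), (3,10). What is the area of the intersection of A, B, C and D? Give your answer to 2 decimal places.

The intersection is the polygon with vertices (3,8.091), (3,8.308), (6,6.692), (6,5.909).
By the shoelace formula its area is 1.50.

1.50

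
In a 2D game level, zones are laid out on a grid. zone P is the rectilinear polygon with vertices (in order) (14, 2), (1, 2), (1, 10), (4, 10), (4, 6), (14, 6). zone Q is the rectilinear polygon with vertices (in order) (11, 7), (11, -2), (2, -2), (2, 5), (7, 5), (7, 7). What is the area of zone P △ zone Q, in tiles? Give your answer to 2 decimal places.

73.00

|zone P| = 64, |zone Q| = 71, |zone P∩zone Q| = 31.
|zone P △ zone Q| = |zone P| + |zone Q| − 2·|zone P∩zone Q| = 64 + 71 − 62 = 73.00.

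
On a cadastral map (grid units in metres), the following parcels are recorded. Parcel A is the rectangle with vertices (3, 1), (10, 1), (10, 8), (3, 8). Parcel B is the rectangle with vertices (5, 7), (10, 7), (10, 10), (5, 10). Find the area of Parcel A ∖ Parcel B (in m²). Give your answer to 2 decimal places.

|Parcel A∩Parcel B|: x∈[5,10], y∈[7,8] → 5·1 = 5.
|Parcel A| = 49.
|Parcel A ∖ Parcel B| = |Parcel A| − |Parcel A∩Parcel B| = 49 − 5 = 44.00.

44.00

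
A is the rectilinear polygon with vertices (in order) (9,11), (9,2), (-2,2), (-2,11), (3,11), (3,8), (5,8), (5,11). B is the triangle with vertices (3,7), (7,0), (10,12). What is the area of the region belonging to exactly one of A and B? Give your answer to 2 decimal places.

|A| = 93, |B| = 34.5, |A∩B| = 31.0286.
|A △ B| = |A| + |B| − 2·|A∩B| = 93 + 34.5 − 62.0571 = 65.44.

65.44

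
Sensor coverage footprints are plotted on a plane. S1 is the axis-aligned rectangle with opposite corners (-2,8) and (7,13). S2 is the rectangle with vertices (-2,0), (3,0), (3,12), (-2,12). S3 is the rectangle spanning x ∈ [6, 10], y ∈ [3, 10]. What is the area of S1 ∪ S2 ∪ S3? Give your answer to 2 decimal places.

By inclusion–exclusion:
Individual areas: |S1| = 45, |S2| = 60, |S3| = 28.
|S1∩S2|: x∈[-2,3], y∈[8,12] → 5·4 = 20.
|S1∩S3|: x∈[6,7], y∈[8,10] → 1·2 = 2.
|S2∩S3| = 0 (no overlap).
|S1∩S2∩S3| = 0.
|S1 ∪ S2 ∪ S3| = 133 − 22 + 0 = 111.00.

111.00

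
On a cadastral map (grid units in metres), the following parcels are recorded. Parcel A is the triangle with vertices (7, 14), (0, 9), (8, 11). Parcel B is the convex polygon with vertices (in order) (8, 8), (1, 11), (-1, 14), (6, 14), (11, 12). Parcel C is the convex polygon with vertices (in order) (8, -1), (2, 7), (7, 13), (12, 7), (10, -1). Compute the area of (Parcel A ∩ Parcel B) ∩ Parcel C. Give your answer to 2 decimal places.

4.01

The region (Parcel A ∩ Parcel B) ∩ Parcel C is the polygon with vertices (8,11), (4.632,10.158), (7,13), (7.556,12.333).
By the shoelace formula its area is 4.01.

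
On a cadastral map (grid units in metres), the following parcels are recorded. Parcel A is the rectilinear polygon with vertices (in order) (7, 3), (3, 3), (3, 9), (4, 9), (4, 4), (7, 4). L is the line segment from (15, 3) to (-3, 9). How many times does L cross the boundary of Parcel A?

The segment meets the boundary at (3,7), (4,6.667).

2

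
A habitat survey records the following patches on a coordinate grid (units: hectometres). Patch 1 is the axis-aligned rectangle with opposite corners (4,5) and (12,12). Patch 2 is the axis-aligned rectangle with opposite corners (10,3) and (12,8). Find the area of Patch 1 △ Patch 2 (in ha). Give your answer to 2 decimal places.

54.00

|Patch 1∩Patch 2|: x∈[10,12], y∈[5,8] → 2·3 = 6.
|Patch 1 △ Patch 2| = |Patch 1| + |Patch 2| − 2·|Patch 1∩Patch 2| = 56 + 10 − 12 = 54.00.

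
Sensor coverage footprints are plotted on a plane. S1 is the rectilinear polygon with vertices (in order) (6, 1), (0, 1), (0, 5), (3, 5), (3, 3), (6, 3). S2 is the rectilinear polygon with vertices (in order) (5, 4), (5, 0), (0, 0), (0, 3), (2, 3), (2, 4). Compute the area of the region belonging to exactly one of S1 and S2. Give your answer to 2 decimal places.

|S1| = 18, |S2| = 18, |S1∩S2| = 11.
|S1 △ S2| = |S1| + |S2| − 2·|S1∩S2| = 18 + 18 − 22 = 14.00.

14.00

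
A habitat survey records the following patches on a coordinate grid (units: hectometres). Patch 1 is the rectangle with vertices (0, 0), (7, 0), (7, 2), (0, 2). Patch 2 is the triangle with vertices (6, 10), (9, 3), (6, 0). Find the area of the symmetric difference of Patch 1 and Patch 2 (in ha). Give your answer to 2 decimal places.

26.00

|Patch 1| = 14, |Patch 2| = 15, |Patch 1∩Patch 2| = 1.5.
|Patch 1 △ Patch 2| = |Patch 1| + |Patch 2| − 2·|Patch 1∩Patch 2| = 14 + 15 − 3 = 26.00.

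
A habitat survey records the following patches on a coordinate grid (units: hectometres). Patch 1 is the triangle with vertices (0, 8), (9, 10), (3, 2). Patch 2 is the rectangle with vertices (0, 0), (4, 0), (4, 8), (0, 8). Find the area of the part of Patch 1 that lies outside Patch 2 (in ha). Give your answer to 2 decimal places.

15.67

|Patch 1| = 30, |Patch 1∩Patch 2| = 14.3333.
|Patch 1 ∖ Patch 2| = |Patch 1| − |Patch 1∩Patch 2| = 30 − 14.3333 = 15.67.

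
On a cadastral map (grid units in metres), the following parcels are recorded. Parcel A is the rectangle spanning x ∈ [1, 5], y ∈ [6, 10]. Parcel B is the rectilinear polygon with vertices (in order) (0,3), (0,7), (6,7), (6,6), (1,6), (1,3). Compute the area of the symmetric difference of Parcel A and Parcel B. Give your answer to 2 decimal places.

|Parcel A| = 16, |Parcel B| = 9, |Parcel A∩Parcel B| = 4.
|Parcel A △ Parcel B| = |Parcel A| + |Parcel B| − 2·|Parcel A∩Parcel B| = 16 + 9 − 8 = 17.00.

17.00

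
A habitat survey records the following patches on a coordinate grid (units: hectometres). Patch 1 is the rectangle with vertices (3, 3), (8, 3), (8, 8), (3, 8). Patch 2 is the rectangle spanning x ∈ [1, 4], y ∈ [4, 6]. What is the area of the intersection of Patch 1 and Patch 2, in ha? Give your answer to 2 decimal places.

|Patch 1∩Patch 2|: x∈[3,4], y∈[4,6] → 1·2 = 2.

2.00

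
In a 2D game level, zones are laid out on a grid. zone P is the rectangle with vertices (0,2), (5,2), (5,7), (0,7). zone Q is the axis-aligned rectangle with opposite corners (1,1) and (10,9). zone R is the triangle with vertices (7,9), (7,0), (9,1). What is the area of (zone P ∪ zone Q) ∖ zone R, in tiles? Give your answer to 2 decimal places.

|zone P ∪ zone Q| = 77.
|(zone P ∪ zone Q) ∩ zone R| = 8.
|(zone P ∪ zone Q) ∖ zone R| = 77 − 8 = 69.00.

69.00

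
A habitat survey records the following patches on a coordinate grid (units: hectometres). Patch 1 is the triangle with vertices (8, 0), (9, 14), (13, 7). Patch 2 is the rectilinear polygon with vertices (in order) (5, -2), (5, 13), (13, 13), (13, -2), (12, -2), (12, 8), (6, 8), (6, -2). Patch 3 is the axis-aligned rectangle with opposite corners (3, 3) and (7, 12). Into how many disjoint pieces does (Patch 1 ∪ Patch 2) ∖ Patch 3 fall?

(Patch 1 ∪ Patch 2) ∖ Patch 3 splits into 2 disjoint pieces (area 60.8357, area 5).

2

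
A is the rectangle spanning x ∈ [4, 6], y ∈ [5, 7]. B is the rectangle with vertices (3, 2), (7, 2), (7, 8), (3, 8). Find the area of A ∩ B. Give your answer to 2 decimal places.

|A∩B|: x∈[4,6], y∈[5,7] → 2·2 = 4.

4.00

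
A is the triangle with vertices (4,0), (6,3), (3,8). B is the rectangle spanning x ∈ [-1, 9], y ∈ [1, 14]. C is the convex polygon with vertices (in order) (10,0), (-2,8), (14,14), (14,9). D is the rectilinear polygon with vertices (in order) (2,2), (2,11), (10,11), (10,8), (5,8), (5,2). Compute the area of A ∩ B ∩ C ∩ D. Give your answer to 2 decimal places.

3.91

The intersection is the polygon with vertices (3.454,4.364), (3,8), (5,4.667), (5,3.333).
By the shoelace formula its area is 3.91.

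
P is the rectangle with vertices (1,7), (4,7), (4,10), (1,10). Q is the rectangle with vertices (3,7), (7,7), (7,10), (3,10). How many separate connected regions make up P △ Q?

P △ Q splits into 2 disjoint pieces (area 9, area 6).

2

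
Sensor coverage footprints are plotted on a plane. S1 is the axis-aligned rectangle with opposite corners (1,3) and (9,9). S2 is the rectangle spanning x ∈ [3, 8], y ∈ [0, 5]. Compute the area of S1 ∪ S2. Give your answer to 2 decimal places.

By inclusion–exclusion:
Individual areas: |S1| = 48, |S2| = 25.
|S1∩S2|: x∈[3,8], y∈[3,5] → 5·2 = 10.
|S1 ∪ S2| = 73 − 10 = 63.00.

63.00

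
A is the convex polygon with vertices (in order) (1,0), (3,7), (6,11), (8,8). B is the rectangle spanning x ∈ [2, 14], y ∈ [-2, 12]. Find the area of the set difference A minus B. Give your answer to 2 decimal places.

1.18

|A| = 25, |A∩B| = 23.8214.
|A ∖ B| = |A| − |A∩B| = 25 − 23.8214 = 1.18.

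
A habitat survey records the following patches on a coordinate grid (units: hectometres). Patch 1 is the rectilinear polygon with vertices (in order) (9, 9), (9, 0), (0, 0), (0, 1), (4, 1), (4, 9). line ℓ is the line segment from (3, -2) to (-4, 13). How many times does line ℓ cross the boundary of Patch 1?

The segment meets the boundary at (1.6,1), (2.067,0).

2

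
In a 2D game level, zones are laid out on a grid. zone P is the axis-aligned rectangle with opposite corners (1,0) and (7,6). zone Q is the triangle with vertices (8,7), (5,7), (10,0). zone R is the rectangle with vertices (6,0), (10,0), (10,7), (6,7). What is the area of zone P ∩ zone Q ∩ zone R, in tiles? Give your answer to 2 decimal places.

The intersection is the polygon with vertices (7,4.2), (6,5.6), (6,6), (7,6).
By the shoelace formula its area is 1.10.

1.10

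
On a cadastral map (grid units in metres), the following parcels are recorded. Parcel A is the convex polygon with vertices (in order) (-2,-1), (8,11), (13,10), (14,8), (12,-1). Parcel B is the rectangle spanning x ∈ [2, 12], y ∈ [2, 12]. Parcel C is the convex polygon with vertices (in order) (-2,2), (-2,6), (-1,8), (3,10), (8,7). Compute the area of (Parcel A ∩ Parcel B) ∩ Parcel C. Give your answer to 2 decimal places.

The region (Parcel A ∩ Parcel B) ∩ Parcel C is the polygon with vertices (5.778,8.333), (8,7), (2.286,4.143).
By the shoelace formula its area is 6.98.

6.98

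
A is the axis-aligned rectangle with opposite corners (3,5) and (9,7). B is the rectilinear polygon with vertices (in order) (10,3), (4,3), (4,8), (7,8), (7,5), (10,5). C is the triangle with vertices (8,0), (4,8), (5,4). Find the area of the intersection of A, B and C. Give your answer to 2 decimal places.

1.00

The intersection is the polygon with vertices (4.75,5), (4.25,7), (4.5,7), (5.5,5).
By the shoelace formula its area is 1.00.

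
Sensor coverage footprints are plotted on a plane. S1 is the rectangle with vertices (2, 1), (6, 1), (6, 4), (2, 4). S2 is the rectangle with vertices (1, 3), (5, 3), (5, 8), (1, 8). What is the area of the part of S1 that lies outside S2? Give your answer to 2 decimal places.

|S1∩S2|: x∈[2,5], y∈[3,4] → 3·1 = 3.
|S1| = 12.
|S1 ∖ S2| = |S1| − |S1∩S2| = 12 − 3 = 9.00.

9.00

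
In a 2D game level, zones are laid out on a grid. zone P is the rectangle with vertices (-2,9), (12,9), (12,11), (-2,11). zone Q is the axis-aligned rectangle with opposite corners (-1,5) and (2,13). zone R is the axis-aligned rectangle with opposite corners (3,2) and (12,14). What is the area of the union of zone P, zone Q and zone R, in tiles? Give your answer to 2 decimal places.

136.00

By inclusion–exclusion:
Individual areas: |zone P| = 28, |zone Q| = 24, |zone R| = 108.
|zone P∩zone Q|: x∈[-1,2], y∈[9,11] → 3·2 = 6.
|zone P∩zone R|: x∈[3,12], y∈[9,11] → 9·2 = 18.
|zone Q∩zone R| = 0 (no overlap).
|zone P∩zone Q∩zone R| = 0.
|zone P ∪ zone Q ∪ zone R| = 160 − 24 + 0 = 136.00.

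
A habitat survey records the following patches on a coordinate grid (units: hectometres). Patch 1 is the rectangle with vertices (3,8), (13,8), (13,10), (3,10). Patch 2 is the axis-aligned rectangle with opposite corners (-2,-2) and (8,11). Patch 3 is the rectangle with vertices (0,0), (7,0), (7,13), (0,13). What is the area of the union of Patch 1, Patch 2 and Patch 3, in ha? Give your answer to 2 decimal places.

154.00

By inclusion–exclusion:
Individual areas: |Patch 1| = 20, |Patch 2| = 130, |Patch 3| = 91.
|Patch 1∩Patch 2|: x∈[3,8], y∈[8,10] → 5·2 = 10.
|Patch 1∩Patch 3|: x∈[3,7], y∈[8,10] → 4·2 = 8.
|Patch 2∩Patch 3|: x∈[0,7], y∈[0,11] → 7·11 = 77.
|Patch 1∩Patch 2∩Patch 3| = 8.
|Patch 1 ∪ Patch 2 ∪ Patch 3| = 241 − 95 + 8 = 154.00.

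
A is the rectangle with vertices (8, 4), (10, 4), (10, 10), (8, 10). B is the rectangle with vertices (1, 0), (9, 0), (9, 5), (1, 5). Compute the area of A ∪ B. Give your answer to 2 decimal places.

By inclusion–exclusion:
Individual areas: |A| = 12, |B| = 40.
|A∩B|: x∈[8,9], y∈[4,5] → 1·1 = 1.
|A ∪ B| = 52 − 1 = 51.00.

51.00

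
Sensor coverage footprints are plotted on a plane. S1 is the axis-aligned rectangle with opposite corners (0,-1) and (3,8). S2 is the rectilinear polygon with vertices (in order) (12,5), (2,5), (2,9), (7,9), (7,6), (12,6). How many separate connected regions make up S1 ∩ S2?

S1 ∩ S2 is a single connected region.

1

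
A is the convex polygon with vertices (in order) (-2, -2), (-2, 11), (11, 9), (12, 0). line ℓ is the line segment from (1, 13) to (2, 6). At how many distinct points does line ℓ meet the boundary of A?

The segment meets the boundary at (1.36,10.483).

1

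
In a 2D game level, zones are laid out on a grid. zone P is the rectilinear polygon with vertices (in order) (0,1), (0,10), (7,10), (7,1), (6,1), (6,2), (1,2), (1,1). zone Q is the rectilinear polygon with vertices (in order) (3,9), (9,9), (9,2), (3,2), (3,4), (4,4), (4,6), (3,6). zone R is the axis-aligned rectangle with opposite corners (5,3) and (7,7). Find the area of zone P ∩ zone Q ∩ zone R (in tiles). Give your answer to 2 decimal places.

The intersection is the polygon with vertices (7,3), (5,3), (5,7), (7,7).
By the shoelace formula its area is 8.00.

8.00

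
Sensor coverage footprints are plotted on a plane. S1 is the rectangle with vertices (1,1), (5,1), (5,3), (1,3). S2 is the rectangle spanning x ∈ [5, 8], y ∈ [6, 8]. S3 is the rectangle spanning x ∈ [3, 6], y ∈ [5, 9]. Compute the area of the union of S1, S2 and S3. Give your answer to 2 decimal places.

By inclusion–exclusion:
Individual areas: |S1| = 8, |S2| = 6, |S3| = 12.
|S1∩S2| = 0 (no overlap).
|S1∩S3| = 0 (no overlap).
|S2∩S3|: x∈[5,6], y∈[6,8] → 1·2 = 2.
|S1∩S2∩S3| = 0.
|S1 ∪ S2 ∪ S3| = 26 − 2 + 0 = 24.00.

24.00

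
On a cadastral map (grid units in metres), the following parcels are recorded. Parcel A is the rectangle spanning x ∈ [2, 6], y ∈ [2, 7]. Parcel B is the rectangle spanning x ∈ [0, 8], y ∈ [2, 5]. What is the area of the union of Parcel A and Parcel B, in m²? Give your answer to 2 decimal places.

By inclusion–exclusion:
Individual areas: |Parcel A| = 20, |Parcel B| = 24.
|Parcel A∩Parcel B|: x∈[2,6], y∈[2,5] → 4·3 = 12.
|Parcel A ∪ Parcel B| = 44 − 12 = 32.00.

32.00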